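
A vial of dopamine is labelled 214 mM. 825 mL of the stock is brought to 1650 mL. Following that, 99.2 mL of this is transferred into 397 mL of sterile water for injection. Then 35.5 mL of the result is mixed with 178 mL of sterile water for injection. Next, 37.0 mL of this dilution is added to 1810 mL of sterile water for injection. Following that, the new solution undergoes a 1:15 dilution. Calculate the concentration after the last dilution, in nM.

Overall dilution factor = 2 × 5.002 × 6.014 × 49.92 × 15 = 4.51 × 10⁴.
214 mM / 4.51 × 10⁴ = 4.75 × 10⁻³ mM = 4750 nM.

4750 nM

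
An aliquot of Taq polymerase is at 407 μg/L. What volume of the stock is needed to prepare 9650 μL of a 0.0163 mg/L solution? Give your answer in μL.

386 μL

0.0163 mg/L = 16.3 μg/L.
V₁ = C₂V₂/C₁ = 16.3 × 9650 / 407 = 386 μL.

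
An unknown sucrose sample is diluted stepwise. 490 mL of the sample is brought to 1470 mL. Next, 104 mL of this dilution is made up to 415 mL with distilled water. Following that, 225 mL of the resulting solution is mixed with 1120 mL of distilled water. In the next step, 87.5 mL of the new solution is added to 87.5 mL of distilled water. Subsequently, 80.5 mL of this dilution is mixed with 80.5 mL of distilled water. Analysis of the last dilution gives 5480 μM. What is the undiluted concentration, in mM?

1570 mM

Overall dilution factor = 3 × 3.990 × 5.978 × 2 × 2 = 286.
Original = 5480 μM × 286 = 1.57 × 10⁶ μM = 1570 mM.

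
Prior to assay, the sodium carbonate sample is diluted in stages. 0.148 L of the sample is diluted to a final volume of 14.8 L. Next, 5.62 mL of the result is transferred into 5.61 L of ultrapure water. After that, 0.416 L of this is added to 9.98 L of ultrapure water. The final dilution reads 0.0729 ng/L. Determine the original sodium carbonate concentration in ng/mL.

182 ng/mL

Overall dilution factor = 100 × 999.2 × 24.99 = 2.50 × 10⁶.
Original = 0.0729 ng/L × 2.50 × 10⁶ = 1.82 × 10⁵ ng/L = 182 ng/mL.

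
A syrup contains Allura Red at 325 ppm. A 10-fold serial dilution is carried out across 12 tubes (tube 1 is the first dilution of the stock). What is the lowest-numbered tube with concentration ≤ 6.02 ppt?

tube 8

Tube n has concentration 325 ppm / 10ⁿ.
Need 10ⁿ ≥ 325 ppm / 6.02 ppt = 5.40 × 10⁷, so n ≥ 7.73.
First such tube: n = 8.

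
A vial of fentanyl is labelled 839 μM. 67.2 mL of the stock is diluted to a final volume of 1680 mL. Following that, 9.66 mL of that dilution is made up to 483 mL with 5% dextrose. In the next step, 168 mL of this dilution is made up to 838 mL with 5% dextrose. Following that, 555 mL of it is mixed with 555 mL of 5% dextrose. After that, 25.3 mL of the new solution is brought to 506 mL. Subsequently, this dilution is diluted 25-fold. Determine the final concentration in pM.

Overall dilution factor = 25 × 50 × 4.988 × 2 × 20 × 25 = 6.24 × 10⁶.
839 μM / 6.24 × 10⁶ = 1.35 × 10⁻⁴ μM = 135 pM.

135 pM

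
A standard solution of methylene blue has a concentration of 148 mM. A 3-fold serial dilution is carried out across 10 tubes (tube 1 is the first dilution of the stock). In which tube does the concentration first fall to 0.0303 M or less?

tube 2

Tube n has concentration 148 mM / 3ⁿ.
Need 3ⁿ ≥ 148 mM / 0.0303 M = 4.88, so n ≥ 1.44.
First such tube: n = 2.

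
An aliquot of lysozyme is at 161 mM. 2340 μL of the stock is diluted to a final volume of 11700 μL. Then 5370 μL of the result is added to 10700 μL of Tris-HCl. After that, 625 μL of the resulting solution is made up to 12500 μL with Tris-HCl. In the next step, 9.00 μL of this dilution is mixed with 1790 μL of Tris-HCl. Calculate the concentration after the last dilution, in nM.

Overall dilution factor = 5 × 2.993 × 20 × 199.9 = 5.98 × 10⁴.
161 mM / 5.98 × 10⁴ = 2.69 × 10⁻³ mM = 2690 nM.

2690 nM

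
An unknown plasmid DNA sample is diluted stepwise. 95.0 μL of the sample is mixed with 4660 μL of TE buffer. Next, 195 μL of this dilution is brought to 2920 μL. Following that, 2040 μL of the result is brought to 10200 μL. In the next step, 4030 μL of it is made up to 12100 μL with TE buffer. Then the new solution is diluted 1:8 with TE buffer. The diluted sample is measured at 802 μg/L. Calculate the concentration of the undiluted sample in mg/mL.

72.2 mg/mL

Overall dilution factor = 50.05 × 14.97 × 5 × 3.002 × 8 = 9.00 × 10⁴.
Original = 802 μg/L × 9.00 × 10⁴ = 7.22 × 10⁷ μg/L = 72.2 mg/mL.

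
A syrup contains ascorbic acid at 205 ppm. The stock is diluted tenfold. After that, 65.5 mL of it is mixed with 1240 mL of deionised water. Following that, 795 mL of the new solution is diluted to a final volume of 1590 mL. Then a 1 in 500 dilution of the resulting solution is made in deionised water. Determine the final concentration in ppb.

Overall dilution factor = 10 × 19.93 × 2 × 500 = 1.99 × 10⁵.
205 ppm / 1.99 × 10⁵ = 1.03 × 10⁻³ ppm = 1.03 ppb.

1.03 ppb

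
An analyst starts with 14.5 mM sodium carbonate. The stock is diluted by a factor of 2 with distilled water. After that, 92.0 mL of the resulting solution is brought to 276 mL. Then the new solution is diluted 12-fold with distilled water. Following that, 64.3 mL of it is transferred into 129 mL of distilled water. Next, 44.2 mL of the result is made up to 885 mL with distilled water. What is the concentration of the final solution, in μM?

Overall dilution factor = 2 × 3 × 12 × 3.006 × 20.02 = 4334.
14.5 mM / 4334 = 3.35 × 10⁻³ mM = 3.35 μM.

3.35 μM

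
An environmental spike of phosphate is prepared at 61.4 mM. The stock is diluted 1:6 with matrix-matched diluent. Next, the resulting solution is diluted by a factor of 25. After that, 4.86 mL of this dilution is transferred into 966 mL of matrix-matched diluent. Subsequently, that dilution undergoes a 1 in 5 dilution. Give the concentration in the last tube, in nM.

Overall dilution factor = 6 × 25 × 199.8 × 5 = 1.50 × 10⁵.
61.4 mM / 1.50 × 10⁵ = 4.10 × 10⁻⁴ mM = 410 nM.

410 nM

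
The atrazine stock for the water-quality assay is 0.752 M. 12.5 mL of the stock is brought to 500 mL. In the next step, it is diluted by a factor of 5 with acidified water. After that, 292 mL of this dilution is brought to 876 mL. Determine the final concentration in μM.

1250 μM

Overall dilution factor = 40 × 5 × 3 = 600.
0.752 M / 600 = 1.25 × 10⁻³ M = 1250 μM.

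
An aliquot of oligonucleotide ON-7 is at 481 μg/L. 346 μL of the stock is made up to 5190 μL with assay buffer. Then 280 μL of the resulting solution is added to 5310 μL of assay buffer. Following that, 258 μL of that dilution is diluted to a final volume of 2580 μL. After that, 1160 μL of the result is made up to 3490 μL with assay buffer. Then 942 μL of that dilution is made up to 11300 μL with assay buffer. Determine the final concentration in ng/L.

Overall dilution factor = 15 × 19.96 × 10 × 3.009 × 12.00 = 1.08 × 10⁵.
481 μg/L / 1.08 × 10⁵ = 4.45 × 10⁻³ μg/L = 4.45 ng/L.

4.45 ng/L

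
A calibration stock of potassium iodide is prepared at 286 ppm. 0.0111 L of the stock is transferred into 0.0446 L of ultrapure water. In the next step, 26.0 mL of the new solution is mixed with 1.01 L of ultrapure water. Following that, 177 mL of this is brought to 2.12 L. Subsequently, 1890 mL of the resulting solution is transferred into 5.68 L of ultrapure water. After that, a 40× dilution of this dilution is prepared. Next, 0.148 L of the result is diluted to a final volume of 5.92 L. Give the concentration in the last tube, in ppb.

Overall dilution factor = 5.018 × 39.85 × 11.98 × 4.005 × 40 × 40 = 1.53 × 10⁷.
286 ppm / 1.53 × 10⁷ = 1.86 × 10⁻⁵ ppm = 0.0186 ppb.

0.0186 ppb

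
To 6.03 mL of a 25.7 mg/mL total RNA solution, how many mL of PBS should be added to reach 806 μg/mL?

186 mL

806 μg/mL = 0.806 mg/mL.
V₂ = C₁V₁/C₂ = 25.7 × 6.03 / 0.806 = 192 mL.
Diluent to add = V₂ − V₁ = 192 − 6.03 = 186 mL.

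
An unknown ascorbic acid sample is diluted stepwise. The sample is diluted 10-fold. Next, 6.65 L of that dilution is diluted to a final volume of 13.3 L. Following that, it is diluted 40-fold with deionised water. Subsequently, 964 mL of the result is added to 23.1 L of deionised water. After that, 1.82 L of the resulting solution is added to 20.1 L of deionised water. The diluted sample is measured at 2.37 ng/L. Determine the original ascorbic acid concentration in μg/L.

570 μg/L

Overall dilution factor = 10 × 2 × 40 × 24.96 × 12.04 = 2.41 × 10⁵.
Original = 2.37 ng/L × 2.41 × 10⁵ = 5.70 × 10⁵ ng/L = 570 μg/L.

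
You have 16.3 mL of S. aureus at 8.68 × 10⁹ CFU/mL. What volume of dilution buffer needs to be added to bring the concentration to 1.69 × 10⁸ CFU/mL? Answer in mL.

V₂ = C₁V₁/C₂ = 8.68 × 10⁹ × 16.3 / 1.69 × 10⁸ = 837 mL.
Diluent to add = V₂ − V₁ = 837 − 16.3 = 821 mL.

821 mL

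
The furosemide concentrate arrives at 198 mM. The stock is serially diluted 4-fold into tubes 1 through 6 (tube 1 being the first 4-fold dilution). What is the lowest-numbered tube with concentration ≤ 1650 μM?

Tube n has concentration 198 mM / 4ⁿ.
Need 4ⁿ ≥ 198 mM / 1650 μM = 120, so n ≥ 3.45.
First such tube: n = 4.

tube 4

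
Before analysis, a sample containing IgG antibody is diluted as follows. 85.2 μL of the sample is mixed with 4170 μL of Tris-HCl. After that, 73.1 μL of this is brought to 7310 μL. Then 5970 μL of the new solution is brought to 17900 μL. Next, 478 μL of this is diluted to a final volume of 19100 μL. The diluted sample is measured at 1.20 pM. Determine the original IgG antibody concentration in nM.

718 nM

Overall dilution factor = 49.94 × 100 × 2.998 × 39.96 = 5.98 × 10⁵.
Original = 1.20 pM × 5.98 × 10⁵ = 7.18 × 10⁵ pM = 718 nM.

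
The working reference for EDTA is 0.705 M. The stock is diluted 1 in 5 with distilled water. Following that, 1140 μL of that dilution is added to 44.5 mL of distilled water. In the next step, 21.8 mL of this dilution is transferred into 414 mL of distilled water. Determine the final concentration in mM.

Overall dilution factor = 5 × 40.04 × 19.99 = 4002.
0.705 M / 4002 = 1.76 × 10⁻⁴ M = 0.176 mM.

0.176 mM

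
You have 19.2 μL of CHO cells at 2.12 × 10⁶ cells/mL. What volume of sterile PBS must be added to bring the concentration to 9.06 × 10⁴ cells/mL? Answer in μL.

V₂ = C₁V₁/C₂ = 2.12 × 10⁶ × 19.2 / 9.06 × 10⁴ = 449 μL.
Diluent to add = V₂ − V₁ = 449 − 19.2 = 430 μL.

430 μL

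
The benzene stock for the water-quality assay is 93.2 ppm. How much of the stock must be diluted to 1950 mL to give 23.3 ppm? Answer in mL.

V₁ = C₂V₂/C₁ = 23.3 × 1950 / 93.2 = 488 mL.

488 mL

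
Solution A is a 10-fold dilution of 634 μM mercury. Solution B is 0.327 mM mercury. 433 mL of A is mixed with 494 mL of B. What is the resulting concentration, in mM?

0.204 mM

C_A = 634 μM / 10 = 63.4 μM.
C_B = 0.327 mM = 327 μM.
C_mix = (C_A·V_A + C_B·V_B)/(V_A + V_B) = (63.4×433 + 327×494) / 927.0 = 204 μM = 0.204 mM.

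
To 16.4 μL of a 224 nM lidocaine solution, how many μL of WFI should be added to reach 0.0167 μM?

0.0167 μM = 16.7 nM.
V₂ = C₁V₁/C₂ = 224 × 16.4 / 16.7 = 220 μL.
Diluent to add = V₂ − V₁ = 220 − 16.4 = 204 μL.

204 μL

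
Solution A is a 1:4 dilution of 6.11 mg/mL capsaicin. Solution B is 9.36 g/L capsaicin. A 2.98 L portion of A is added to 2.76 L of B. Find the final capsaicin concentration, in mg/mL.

5.29 mg/mL

C_A = 6.11 mg/mL / 4 = 1.53 mg/mL.
C_B = 9.36 g/L = 9.36 mg/mL.
C_mix = (C_A·V_A + C_B·V_B)/(V_A + V_B) = (1.53×2.98 + 9.36×2.76) / 5.740 = 5.29 mg/mL.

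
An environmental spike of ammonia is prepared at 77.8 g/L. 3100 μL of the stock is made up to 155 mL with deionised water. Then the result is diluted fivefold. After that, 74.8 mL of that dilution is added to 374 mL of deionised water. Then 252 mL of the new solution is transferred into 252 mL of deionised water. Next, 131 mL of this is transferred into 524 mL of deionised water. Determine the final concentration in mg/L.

Overall dilution factor = 50 × 5 × 6 × 2 × 5 = 1.50 × 10⁴.
77.8 g/L / 1.50 × 10⁴ = 5.19 × 10⁻³ g/L = 5.19 mg/L.

5.19 mg/L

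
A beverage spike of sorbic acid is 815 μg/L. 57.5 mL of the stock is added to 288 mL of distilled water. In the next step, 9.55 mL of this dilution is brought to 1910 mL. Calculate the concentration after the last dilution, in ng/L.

Overall dilution factor = 6.009 × 200 = 1202.
815 μg/L / 1202 = 0.678 μg/L = 678 ng/L.

678 ng/L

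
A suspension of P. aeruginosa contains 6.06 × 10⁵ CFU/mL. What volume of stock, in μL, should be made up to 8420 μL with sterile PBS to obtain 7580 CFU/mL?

V₁ = C₂V₂/C₁ = 7580 × 8420 / 6.06 × 10⁵ = 105 μL.

105 μL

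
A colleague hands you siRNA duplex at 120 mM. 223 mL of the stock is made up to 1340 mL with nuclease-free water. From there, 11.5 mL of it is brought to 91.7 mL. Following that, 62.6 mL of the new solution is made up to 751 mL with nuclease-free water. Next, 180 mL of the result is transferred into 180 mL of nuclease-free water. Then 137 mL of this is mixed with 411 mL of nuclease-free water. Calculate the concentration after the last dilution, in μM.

26.1 μM

Overall dilution factor = 6.009 × 7.974 × 12.00 × 2 × 4 = 4599.
120 mM / 4599 = 0.0261 mM = 26.1 μM.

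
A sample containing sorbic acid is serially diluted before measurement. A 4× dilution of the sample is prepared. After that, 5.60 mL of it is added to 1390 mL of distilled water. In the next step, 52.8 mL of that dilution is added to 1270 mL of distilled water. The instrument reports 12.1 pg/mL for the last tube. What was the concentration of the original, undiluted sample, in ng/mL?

Overall dilution factor = 4 × 249.2 × 25.05 = 2.50 × 10⁴.
Original = 12.1 pg/mL × 2.50 × 10⁴ = 3.02 × 10⁵ pg/mL = 302 ng/mL.

302 ng/mL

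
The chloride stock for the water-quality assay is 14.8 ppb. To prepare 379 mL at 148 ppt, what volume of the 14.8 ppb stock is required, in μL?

148 ppt = 0.148 ppb.
V₁ = C₂V₂/C₁ = 0.148 × 379 / 14.8 = 3.79 mL = 3790 μL.

3790 μL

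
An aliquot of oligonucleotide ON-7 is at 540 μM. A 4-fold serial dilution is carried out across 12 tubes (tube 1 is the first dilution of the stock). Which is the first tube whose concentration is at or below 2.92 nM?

tube 9

Tube n has concentration 540 μM / 4ⁿ.
Need 4ⁿ ≥ 540 μM / 2.92 nM = 1.85 × 10⁵, so n ≥ 8.75.
First such tube: n = 9.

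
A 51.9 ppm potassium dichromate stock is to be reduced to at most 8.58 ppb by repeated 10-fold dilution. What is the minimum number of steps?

Need 10ⁿ ≥ 6049, so n ≥ log(6049)/log(10) = 3.78.
Minimum whole steps: n = 4.

4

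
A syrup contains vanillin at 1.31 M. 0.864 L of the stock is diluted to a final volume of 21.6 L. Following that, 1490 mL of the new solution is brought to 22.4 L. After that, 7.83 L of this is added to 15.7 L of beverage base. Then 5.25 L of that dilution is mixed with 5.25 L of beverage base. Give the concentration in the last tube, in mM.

0.580 mM

Overall dilution factor = 25 × 15.03 × 3.005 × 2 = 2259.
1.31 M / 2259 = 5.80 × 10⁻⁴ M = 0.580 mM.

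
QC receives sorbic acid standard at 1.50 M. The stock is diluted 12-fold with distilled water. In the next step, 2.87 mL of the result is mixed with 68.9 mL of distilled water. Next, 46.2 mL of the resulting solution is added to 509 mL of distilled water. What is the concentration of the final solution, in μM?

416 μM

Overall dilution factor = 12 × 25.01 × 12.02 = 3606.
1.50 M / 3606 = 4.16 × 10⁻⁴ M = 416 μM.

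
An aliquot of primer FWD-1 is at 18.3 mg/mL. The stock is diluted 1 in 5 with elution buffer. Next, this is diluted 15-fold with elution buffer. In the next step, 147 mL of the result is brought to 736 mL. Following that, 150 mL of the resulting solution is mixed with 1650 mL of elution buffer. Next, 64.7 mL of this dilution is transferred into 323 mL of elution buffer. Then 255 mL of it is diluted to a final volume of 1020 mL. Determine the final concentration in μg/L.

Overall dilution factor = 5 × 15 × 5.007 × 12 × 5.992 × 4 = 1.08 × 10⁵.
18.3 mg/mL / 1.08 × 10⁵ = 1.69 × 10⁻⁴ mg/mL = 169 μg/L.

169 μg/L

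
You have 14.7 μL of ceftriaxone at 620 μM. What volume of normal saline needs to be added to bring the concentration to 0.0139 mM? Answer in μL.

641 μL

0.0139 mM = 13.9 μM.
V₂ = C₁V₁/C₂ = 620 × 14.7 / 13.9 = 656 μL.
Diluent to add = V₂ − V₁ = 656 − 14.7 = 641 μL.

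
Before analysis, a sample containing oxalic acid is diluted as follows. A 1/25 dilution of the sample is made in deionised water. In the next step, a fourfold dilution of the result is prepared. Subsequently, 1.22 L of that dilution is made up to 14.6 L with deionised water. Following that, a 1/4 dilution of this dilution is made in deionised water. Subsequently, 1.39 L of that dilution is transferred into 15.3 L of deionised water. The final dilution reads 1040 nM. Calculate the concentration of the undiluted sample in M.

0.0598 M

Overall dilution factor = 25 × 4 × 11.97 × 4 × 12.01 = 5.75 × 10⁴.
Original = 1040 nM × 5.75 × 10⁴ = 5.98 × 10⁷ nM = 0.0598 M.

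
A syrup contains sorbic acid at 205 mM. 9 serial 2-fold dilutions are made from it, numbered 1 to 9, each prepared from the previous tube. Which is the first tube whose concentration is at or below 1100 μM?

tube 8

Tube n has concentration 205 mM / 2ⁿ.
Need 2ⁿ ≥ 205 mM / 1100 μM = 186, so n ≥ 7.54.
First such tube: n = 8.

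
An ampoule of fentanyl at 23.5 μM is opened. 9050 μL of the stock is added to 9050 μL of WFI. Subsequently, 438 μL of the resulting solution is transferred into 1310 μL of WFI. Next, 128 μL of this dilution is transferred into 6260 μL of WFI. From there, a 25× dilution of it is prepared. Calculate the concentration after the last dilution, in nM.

2.36 nM

Overall dilution factor = 2 × 3.991 × 49.91 × 25 = 9958.
23.5 μM / 9958 = 2.36 × 10⁻³ μM = 2.36 nM.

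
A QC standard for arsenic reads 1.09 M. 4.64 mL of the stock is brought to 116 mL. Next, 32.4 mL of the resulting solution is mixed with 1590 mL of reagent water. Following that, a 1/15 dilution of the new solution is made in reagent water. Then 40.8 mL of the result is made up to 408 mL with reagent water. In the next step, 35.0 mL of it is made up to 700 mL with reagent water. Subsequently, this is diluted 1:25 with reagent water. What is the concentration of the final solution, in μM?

0.0116 μM

Overall dilution factor = 25 × 50.07 × 15 × 10 × 20 × 25 = 9.39 × 10⁷.
1.09 M / 9.39 × 10⁷ = 1.16 × 10⁻⁸ M = 0.0116 μM.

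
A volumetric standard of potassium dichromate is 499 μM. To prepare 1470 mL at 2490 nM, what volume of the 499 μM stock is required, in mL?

2490 nM = 2.49 μM.
V₁ = C₂V₂/C₁ = 2.49 × 1470 / 499 = 7.34 mL.

7.34 mL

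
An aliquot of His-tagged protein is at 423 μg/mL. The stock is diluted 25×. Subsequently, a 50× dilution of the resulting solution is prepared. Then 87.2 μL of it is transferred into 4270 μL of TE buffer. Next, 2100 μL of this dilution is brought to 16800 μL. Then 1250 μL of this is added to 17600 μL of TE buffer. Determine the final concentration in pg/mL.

56.1 pg/mL

Overall dilution factor = 25 × 50 × 49.97 × 8 × 15.08 = 7.54 × 10⁶.
423 μg/mL / 7.54 × 10⁶ = 5.61 × 10⁻⁵ μg/mL = 56.1 pg/mL.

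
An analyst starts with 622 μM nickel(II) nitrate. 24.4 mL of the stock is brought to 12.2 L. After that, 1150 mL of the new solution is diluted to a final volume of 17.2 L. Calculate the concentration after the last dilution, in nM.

Overall dilution factor = 500 × 14.96 = 7478.
622 μM / 7478 = 0.0832 μM = 83.2 nM.

83.2 nM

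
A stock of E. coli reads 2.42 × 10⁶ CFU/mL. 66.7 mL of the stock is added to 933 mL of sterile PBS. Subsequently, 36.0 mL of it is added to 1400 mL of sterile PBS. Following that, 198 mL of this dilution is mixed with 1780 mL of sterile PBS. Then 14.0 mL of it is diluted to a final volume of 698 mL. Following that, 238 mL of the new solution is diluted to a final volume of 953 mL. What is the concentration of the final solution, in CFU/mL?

Overall dilution factor = 14.99 × 39.89 × 9.990 × 49.86 × 4.004 = 1.19 × 10⁶.
2.42 × 10⁶ CFU/mL / 1.19 × 10⁶ = 2.03 CFU/mL.

2.03 CFU/mL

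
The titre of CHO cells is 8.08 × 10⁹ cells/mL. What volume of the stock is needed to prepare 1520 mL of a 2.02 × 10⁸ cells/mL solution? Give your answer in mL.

38.0 mL

V₁ = C₂V₂/C₁ = 2.02 × 10⁸ × 1520 / 8.08 × 10⁹ = 38.0 mL.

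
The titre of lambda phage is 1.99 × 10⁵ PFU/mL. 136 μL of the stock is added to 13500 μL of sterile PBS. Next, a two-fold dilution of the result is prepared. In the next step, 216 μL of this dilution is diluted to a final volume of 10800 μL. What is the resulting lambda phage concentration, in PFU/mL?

Overall dilution factor = 100.3 × 2 × 50 = 1.00 × 10⁴.
1.99 × 10⁵ PFU/mL / 1.00 × 10⁴ = 19.8 PFU/mL.

19.8 PFU/mL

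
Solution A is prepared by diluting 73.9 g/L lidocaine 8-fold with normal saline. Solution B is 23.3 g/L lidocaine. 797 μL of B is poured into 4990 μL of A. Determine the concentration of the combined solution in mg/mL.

11.2 mg/mL

C_A = 73.9 g/L / 8 = 9.24 g/L.
C_mix = (C_A·V_A + C_B·V_B)/(V_A + V_B) = (9.24×4990 + 23.3×797) / 5787 = 11.2 g/L = 11.2 mg/mL.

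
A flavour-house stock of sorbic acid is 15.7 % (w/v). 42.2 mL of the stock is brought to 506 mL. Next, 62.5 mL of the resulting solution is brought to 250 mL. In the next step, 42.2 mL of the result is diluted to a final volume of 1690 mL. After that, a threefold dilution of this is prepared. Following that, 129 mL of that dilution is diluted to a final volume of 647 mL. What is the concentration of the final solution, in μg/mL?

Overall dilution factor = 11.99 × 4 × 40.05 × 3 × 5.016 = 2.89 × 10⁴.
15.7 % (w/v) / 2.89 × 10⁴ = 5.43 × 10⁻⁴ % (w/v) = 5.43 μg/mL.

5.43 μg/mL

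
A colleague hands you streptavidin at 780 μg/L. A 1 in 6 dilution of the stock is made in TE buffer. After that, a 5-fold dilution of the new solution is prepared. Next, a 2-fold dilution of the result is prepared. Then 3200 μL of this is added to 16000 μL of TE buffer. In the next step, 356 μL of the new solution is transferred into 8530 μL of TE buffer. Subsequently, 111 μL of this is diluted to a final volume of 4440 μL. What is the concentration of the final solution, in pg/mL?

Overall dilution factor = 6 × 5 × 2 × 6 × 24.96 × 40 = 3.59 × 10⁵.
780 μg/L / 3.59 × 10⁵ = 2.17 × 10⁻³ μg/L = 2.17 pg/mL.

2.17 pg/mL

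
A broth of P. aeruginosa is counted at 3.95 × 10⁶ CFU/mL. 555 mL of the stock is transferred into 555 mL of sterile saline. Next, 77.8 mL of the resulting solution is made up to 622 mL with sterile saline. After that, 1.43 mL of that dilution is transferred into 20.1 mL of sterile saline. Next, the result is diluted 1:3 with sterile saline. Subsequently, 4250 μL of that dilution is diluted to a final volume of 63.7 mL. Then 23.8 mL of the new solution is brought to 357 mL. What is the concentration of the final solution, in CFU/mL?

24.3 CFU/mL

Overall dilution factor = 2 × 7.995 × 15.06 × 3 × 14.99 × 15 = 1.62 × 10⁵.
3.95 × 10⁶ CFU/mL / 1.62 × 10⁵ = 24.3 CFU/mL.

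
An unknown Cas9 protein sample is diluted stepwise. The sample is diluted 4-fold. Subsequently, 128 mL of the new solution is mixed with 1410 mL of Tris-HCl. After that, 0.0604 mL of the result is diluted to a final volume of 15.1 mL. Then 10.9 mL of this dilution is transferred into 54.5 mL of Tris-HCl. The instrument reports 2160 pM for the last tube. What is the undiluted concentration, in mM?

0.156 mM

Overall dilution factor = 4 × 12.02 × 250 × 6 = 7.21 × 10⁴.
Original = 2160 pM × 7.21 × 10⁴ = 1.56 × 10⁸ pM = 0.156 mM.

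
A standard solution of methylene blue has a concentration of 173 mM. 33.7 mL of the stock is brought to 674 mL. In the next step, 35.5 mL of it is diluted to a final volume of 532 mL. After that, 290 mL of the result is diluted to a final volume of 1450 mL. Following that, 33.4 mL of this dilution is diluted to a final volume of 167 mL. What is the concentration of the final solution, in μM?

23.1 μM

Overall dilution factor = 20 × 14.99 × 5 × 5 = 7493.
173 mM / 7493 = 0.0231 mM = 23.1 μM.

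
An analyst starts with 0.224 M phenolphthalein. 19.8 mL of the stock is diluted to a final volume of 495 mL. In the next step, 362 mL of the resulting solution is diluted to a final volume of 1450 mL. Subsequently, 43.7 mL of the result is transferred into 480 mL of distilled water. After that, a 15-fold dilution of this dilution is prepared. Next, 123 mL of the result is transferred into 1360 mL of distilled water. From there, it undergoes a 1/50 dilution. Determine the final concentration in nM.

Overall dilution factor = 25 × 4.006 × 11.98 × 15 × 12.06 × 50 = 1.09 × 10⁷.
0.224 M / 1.09 × 10⁷ = 2.06 × 10⁻⁸ M = 20.6 nM.

20.6 nM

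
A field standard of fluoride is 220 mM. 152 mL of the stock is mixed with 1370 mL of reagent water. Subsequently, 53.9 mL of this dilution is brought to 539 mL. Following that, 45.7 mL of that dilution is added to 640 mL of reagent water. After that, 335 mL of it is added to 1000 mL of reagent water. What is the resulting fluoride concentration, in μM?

36.7 μM

Overall dilution factor = 10.01 × 10 × 15.00 × 3.985 = 5987.
220 mM / 5987 = 0.0367 mM = 36.7 μM.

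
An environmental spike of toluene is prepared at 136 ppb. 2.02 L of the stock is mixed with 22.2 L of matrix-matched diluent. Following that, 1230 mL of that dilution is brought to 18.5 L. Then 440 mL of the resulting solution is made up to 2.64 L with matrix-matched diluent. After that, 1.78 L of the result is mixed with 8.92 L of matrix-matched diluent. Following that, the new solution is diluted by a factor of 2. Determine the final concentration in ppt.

10.5 ppt

Overall dilution factor = 11.99 × 15.04 × 6 × 6.011 × 2 = 1.30 × 10⁴.
136 ppb / 1.30 × 10⁴ = 0.0105 ppb = 10.5 ppt.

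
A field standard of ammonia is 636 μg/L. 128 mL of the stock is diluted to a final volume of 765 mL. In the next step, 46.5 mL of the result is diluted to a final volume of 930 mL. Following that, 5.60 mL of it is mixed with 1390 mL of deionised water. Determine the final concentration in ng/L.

Overall dilution factor = 5.977 × 20 × 249.2 = 2.98 × 10⁴.
636 μg/L / 2.98 × 10⁴ = 0.0214 μg/L = 21.4 ng/L.

21.4 ng/L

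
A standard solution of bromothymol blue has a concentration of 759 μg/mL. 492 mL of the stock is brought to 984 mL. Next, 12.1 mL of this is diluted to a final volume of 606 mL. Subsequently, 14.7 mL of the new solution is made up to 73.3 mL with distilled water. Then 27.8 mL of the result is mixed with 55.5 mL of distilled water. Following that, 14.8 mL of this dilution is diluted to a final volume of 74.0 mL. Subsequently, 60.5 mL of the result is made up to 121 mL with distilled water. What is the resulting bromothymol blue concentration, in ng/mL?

50.7 ng/mL

Overall dilution factor = 2 × 50.08 × 4.986 × 2.996 × 5 × 2 = 1.50 × 10⁴.
759 μg/mL / 1.50 × 10⁴ = 0.0507 μg/mL = 50.7 ng/mL.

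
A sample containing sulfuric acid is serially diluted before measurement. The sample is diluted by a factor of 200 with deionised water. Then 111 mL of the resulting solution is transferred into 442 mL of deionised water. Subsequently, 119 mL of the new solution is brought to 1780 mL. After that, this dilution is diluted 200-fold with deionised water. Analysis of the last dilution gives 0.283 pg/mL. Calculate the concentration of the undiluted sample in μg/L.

844 μg/L

Overall dilution factor = 200 × 4.982 × 14.96 × 200 = 2.98 × 10⁶.
Original = 0.283 pg/mL × 2.98 × 10⁶ = 8.44 × 10⁵ pg/mL = 844 μg/L.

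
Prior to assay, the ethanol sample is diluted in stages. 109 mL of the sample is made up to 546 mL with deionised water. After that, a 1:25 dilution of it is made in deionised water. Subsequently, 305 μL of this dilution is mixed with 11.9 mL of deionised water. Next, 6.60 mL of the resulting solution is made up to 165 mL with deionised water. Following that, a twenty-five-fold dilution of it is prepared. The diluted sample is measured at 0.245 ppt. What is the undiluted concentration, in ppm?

Overall dilution factor = 5.009 × 25 × 40.02 × 25 × 25 = 3.13 × 10⁶.
Original = 0.245 ppt × 3.13 × 10⁶ = 7.67 × 10⁵ ppt = 0.767 ppm.

0.767 ppm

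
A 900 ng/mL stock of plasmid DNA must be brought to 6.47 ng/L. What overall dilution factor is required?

1.39 × 10⁵

Factor = C₀/C_target = 900 ng/mL / 6.47 ng/L = 1.39 × 10⁵.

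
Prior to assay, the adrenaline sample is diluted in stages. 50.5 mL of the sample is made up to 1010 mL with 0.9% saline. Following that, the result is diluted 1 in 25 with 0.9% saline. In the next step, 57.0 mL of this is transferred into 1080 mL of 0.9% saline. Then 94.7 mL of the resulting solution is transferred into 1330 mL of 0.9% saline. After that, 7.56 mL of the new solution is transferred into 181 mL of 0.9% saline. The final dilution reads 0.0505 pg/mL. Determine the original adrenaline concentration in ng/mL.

Overall dilution factor = 20 × 25 × 19.95 × 15.04 × 24.94 = 3.74 × 10⁶.
Original = 0.0505 pg/mL × 3.74 × 10⁶ = 1.89 × 10⁵ pg/mL = 189 ng/mL.

189 ng/mL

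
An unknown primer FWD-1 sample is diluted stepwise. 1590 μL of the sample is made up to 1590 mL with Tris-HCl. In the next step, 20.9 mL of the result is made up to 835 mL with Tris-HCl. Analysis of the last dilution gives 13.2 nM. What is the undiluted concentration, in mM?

0.527 mM

Overall dilution factor = 1000 × 39.95 = 4.00 × 10⁴.
Original = 13.2 nM × 4.00 × 10⁴ = 5.27 × 10⁵ nM = 0.527 mM.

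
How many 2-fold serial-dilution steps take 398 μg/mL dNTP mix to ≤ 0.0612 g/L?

3

Need 2ⁿ ≥ 6.50, so n ≥ log(6.50)/log(2) = 2.70.
Minimum whole steps: n = 3.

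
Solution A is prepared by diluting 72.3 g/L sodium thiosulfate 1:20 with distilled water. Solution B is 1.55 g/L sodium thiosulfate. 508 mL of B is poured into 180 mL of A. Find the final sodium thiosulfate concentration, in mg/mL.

2.09 mg/mL

C_A = 72.3 g/L / 20 = 3.61 g/L.
C_mix = (C_A·V_A + C_B·V_B)/(V_A + V_B) = (3.61×180 + 1.55×508) / 688.0 = 2.09 g/L = 2.09 mg/mL.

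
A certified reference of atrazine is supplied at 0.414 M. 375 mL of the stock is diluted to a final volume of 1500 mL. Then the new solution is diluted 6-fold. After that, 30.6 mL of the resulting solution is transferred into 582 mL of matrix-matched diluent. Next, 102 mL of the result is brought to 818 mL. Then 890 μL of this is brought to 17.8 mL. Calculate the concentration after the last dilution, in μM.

Overall dilution factor = 4 × 6 × 20.02 × 8.020 × 20 = 7.71 × 10⁴.
0.414 M / 7.71 × 10⁴ = 5.37 × 10⁻⁶ M = 5.37 μM.

5.37 μM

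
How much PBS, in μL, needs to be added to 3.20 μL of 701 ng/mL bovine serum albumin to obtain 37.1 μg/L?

37.1 μg/L = 37.1 ng/mL.
V₂ = C₁V₁/C₂ = 701 × 3.20 / 37.1 = 60.5 μL.
Diluent to add = V₂ − V₁ = 60.5 − 3.20 = 57.3 μL.

57.3 μL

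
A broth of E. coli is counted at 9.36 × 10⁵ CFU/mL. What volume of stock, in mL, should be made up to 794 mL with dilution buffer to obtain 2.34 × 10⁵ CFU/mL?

198 mL

V₁ = C₂V₂/C₁ = 2.34 × 10⁵ × 794 / 9.36 × 10⁵ = 198 mL.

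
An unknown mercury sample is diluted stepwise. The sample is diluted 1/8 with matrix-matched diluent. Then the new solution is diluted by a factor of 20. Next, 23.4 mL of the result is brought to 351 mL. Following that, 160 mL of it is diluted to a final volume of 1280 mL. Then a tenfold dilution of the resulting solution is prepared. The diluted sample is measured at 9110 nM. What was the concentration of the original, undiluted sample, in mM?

1750 mM

Overall dilution factor = 8 × 20 × 15 × 8 × 10 = 1.92 × 10⁵.
Original = 9110 nM × 1.92 × 10⁵ = 1.75 × 10⁹ nM = 1750 mM.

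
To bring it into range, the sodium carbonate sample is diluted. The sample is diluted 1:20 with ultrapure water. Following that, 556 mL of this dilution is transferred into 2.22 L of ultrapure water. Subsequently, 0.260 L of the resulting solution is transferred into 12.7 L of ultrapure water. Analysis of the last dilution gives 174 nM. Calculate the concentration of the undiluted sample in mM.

0.866 mM

Overall dilution factor = 20 × 4.993 × 49.85 = 4977.
Original = 174 nM × 4977 = 8.66 × 10⁵ nM = 0.866 mM.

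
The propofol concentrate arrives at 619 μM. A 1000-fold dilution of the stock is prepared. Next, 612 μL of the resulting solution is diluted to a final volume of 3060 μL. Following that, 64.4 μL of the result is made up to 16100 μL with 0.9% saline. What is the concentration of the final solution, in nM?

Overall dilution factor = 1000 × 5 × 250 = 1.25 × 10⁶.
619 μM / 1.25 × 10⁶ = 4.95 × 10⁻⁴ μM = 0.495 nM.

0.495 nM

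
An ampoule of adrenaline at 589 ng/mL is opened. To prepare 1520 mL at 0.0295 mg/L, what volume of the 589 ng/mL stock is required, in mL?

0.0295 mg/L = 29.5 ng/mL.
V₁ = C₂V₂/C₁ = 29.5 × 1520 / 589 = 76.1 mL.

76.1 mL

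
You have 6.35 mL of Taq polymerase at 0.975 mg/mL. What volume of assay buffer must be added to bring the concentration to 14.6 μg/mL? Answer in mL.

418 mL

14.6 μg/mL = 0.0146 mg/mL.
V₂ = C₁V₁/C₂ = 0.975 × 6.35 / 0.0146 = 424 mL.
Diluent to add = V₂ − V₁ = 424 − 6.35 = 418 mL.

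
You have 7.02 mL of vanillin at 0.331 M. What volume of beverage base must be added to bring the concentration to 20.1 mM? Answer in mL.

109 mL

20.1 mM = 0.0201 M.
V₂ = C₁V₁/C₂ = 0.331 × 7.02 / 0.0201 = 116 mL.
Diluent to add = V₂ − V₁ = 116 − 7.02 = 109 mL.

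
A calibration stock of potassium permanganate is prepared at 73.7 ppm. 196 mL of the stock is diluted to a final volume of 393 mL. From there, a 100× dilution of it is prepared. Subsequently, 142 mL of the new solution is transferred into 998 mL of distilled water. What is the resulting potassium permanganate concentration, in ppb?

Overall dilution factor = 2.005 × 100 × 8.028 = 1610.
73.7 ppm / 1610 = 0.0458 ppm = 45.8 ppb.

45.8 ppb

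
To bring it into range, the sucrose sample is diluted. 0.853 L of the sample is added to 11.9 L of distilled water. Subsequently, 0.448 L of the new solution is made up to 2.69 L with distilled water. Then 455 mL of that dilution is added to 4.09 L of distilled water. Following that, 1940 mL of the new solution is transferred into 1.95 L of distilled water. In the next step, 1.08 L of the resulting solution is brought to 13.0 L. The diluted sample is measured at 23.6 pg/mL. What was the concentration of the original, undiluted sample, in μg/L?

511 μg/L

Overall dilution factor = 14.95 × 6.004 × 9.989 × 2.005 × 12.04 = 2.16 × 10⁴.
Original = 23.6 pg/mL × 2.16 × 10⁴ = 5.11 × 10⁵ pg/mL = 511 μg/L.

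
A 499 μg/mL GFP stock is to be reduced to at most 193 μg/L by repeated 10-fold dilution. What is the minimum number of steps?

4

Need 10ⁿ ≥ 2585, so n ≥ log(2585)/log(10) = 3.41.
Minimum whole steps: n = 4.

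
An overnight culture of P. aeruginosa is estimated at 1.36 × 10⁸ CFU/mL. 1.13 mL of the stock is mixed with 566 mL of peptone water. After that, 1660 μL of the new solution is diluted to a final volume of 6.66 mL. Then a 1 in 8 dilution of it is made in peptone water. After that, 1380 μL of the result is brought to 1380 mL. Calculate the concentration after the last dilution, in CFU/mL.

8.44 CFU/mL

Overall dilution factor = 501.9 × 4.012 × 8 × 1000 = 1.61 × 10⁷.
1.36 × 10⁸ CFU/mL / 1.61 × 10⁷ = 8.44 CFU/mL.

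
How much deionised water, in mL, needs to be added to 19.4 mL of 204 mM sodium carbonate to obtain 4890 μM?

790 mL

4890 μM = 4.89 mM.
V₂ = C₁V₁/C₂ = 204 × 19.4 / 4.89 = 809 mL.
Diluent to add = V₂ − V₁ = 809 − 19.4 = 790 mL.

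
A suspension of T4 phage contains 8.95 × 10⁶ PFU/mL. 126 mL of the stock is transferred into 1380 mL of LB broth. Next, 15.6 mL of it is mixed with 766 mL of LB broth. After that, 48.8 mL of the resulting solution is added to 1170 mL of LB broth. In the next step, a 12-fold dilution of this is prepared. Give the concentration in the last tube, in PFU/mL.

Overall dilution factor = 11.95 × 50.10 × 24.98 × 12 = 1.79 × 10⁵.
8.95 × 10⁶ PFU/mL / 1.79 × 10⁵ = 49.9 PFU/mL.

49.9 PFU/mL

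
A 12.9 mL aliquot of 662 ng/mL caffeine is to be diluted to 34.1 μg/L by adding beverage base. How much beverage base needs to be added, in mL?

238 mL

34.1 μg/L = 34.1 ng/mL.
V₂ = C₁V₁/C₂ = 662 × 12.9 / 34.1 = 250 mL.
Diluent to add = V₂ − V₁ = 250 − 12.9 = 238 mL.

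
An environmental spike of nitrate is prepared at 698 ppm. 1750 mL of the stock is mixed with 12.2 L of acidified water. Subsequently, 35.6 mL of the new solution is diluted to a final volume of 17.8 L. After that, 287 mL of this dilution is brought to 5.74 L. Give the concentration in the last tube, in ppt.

Overall dilution factor = 7.971 × 500 × 20 = 7.97 × 10⁴.
698 ppm / 7.97 × 10⁴ = 8.76 × 10⁻³ ppm = 8760 ppt.

8760 ppt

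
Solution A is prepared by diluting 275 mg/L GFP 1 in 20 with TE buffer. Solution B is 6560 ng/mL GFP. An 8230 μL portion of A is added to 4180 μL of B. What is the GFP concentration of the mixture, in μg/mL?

C_A = 275 mg/L / 20 = 13.8 mg/L.
C_B = 6560 ng/mL = 6.56 mg/L.
C_mix = (C_A·V_A + C_B·V_B)/(V_A + V_B) = (13.8×8230 + 6.56×4180) / 12410 = 11.3 mg/L = 11.3 μg/mL.

11.3 μg/mL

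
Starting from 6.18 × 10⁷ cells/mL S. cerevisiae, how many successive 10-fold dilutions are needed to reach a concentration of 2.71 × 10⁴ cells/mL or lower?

4

Need 10ⁿ ≥ 2280, so n ≥ log(2280)/log(10) = 3.36.
Minimum whole steps: n = 4.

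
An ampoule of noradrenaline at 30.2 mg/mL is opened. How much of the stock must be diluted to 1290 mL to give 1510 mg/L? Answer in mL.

1510 mg/L = 1.51 mg/mL.
V₁ = C₂V₂/C₁ = 1.51 × 1290 / 30.2 = 64.5 mL.

64.5 mL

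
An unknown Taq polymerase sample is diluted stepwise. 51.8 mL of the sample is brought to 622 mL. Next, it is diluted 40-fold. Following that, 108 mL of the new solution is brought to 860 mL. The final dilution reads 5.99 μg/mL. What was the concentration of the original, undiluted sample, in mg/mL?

Overall dilution factor = 12.01 × 40 × 7.963 = 3825.
Original = 5.99 μg/mL × 3825 = 2.29 × 10⁴ μg/mL = 22.9 mg/mL.

22.9 mg/mL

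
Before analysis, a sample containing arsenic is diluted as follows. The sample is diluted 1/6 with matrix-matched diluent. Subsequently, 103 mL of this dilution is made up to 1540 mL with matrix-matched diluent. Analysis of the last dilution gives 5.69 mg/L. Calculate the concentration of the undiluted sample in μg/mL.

Overall dilution factor = 6 × 14.95 = 89.7.
Original = 5.69 mg/L × 89.7 = 510 mg/L = 510 μg/mL.

510 μg/mL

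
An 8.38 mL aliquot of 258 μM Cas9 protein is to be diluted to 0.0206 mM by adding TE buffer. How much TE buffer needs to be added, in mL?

96.6 mL

0.0206 mM = 20.6 μM.
V₂ = C₁V₁/C₂ = 258 × 8.38 / 20.6 = 105 mL.
Diluent to add = V₂ − V₁ = 105 − 8.38 = 96.6 mL.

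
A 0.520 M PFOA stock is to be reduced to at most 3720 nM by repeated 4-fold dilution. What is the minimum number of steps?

9

Need 4ⁿ ≥ 1.40 × 10⁵, so n ≥ log(1.40 × 10⁵)/log(4) = 8.55.
Minimum whole steps: n = 9.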